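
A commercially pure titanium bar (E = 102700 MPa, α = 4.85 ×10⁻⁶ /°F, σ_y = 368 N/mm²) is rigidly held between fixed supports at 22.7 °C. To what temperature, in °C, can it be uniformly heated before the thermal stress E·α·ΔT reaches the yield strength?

433 °C

E = 102700 MPa = 102.7 GPa.
α = 4.85×10⁻⁶/°F × 9/5 = 8.73×10⁻⁶/K.
σ_y = 368 N/mm² = 368.0 MPa.
E·α·ΔT = 368.0 MPa ⇒ ΔT = 368.0 / (102.7×10³ × 8.73×10⁻⁶) = 410.5 K.
T = 22.7 + 410.5 = 433.2 °C.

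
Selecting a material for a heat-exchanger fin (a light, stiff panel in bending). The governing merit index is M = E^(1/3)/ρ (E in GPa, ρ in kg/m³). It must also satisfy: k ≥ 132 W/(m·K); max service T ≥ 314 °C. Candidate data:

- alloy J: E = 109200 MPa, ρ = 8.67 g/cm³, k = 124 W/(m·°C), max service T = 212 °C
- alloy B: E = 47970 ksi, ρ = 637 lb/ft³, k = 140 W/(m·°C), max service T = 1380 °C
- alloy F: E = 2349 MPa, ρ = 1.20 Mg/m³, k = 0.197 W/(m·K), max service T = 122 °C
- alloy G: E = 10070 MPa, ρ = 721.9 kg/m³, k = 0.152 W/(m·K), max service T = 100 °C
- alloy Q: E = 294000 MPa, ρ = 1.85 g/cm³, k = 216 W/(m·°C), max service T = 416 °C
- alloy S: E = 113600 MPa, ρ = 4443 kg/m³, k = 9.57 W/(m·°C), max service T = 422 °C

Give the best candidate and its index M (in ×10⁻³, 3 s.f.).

alloy Q, M = 3.59×10⁻³

Screen on constraints: k ≥ 132 W/(m·K); max service T ≥ 314 °C. Survivors: alloy B, alloy Q.
After converting to SI:
  alloy B: E = 330.7 GPa, ρ = 10200 kg/m³
  alloy Q: E = 294.0 GPa, ρ = 1850 kg/m³
  alloy Q: M = 3.59×10⁻³
  alloy B: M = 0.678×10⁻³
Highest index: alloy Q.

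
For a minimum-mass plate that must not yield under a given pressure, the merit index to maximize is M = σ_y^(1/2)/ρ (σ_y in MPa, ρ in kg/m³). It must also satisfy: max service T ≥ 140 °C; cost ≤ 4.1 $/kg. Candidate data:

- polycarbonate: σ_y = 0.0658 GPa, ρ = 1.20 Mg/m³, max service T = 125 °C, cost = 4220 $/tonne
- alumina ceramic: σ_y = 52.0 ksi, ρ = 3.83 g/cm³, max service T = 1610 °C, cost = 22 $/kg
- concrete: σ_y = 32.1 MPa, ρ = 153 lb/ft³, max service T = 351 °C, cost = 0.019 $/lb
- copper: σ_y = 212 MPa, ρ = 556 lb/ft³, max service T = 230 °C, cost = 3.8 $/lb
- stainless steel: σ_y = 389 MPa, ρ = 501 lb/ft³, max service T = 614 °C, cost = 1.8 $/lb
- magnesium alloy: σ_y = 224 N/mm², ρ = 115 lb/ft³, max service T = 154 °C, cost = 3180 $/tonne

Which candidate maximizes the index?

Screen on constraints: max service T ≥ 140 °C; cost ≤ 4.1 $/kg. Survivors: concrete, stainless steel, magnesium alloy.
In SI units:
  concrete: σ_y = 32.10 MPa, ρ = 2451 kg/m³
  stainless steel: σ_y = 389.0 MPa, ρ = 8025 kg/m³
  magnesium alloy: σ_y = 224.0 MPa, ρ = 1842 kg/m³
  magnesium alloy: M = 8.12×10⁻³
  stainless steel: M = 2.46×10⁻³
  concrete: M = 2.31×10⁻³
The maximum is for magnesium alloy.

magnesium alloy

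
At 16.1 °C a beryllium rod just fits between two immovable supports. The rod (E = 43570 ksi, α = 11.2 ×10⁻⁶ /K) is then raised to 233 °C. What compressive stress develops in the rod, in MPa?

E = 43570 ksi = 300.4 GPa.
ΔT = 216.9 K. Constrained thermal stress σ = E·α·ΔT = 300.4×10³ MPa × 11.2×10⁻⁶ × 216.9 = 730 MPa (compressive).

730 MPa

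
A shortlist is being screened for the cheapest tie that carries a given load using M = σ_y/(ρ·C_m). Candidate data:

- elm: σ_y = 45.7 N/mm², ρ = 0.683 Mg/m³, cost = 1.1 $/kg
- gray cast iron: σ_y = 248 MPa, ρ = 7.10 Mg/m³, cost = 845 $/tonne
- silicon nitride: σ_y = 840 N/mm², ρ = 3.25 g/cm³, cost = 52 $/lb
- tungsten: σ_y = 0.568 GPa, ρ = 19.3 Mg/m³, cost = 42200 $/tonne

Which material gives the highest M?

Putting every candidate on a common basis:
  elm: σ_y = 45.70 MPa, ρ = 683.0 kg/m³, cost = 1.100 $/kg
  gray cast iron: σ_y = 248.0 MPa, ρ = 7100 kg/m³, cost = 0.8450 $/kg
  silicon nitride: σ_y = 840.0 MPa, ρ = 3250 kg/m³, cost = 114.6 $/kg
  tungsten: σ_y = 568.0 MPa, ρ = 19300 kg/m³, cost = 42.20 $/kg
  elm: M = 60.8 kN·m per $
  gray cast iron: M = 41.3 kN·m per $
  silicon nitride: M = 2.25 kN·m per $
  tungsten: M = 0.697 kN·m per $
Elm ranks first.

elm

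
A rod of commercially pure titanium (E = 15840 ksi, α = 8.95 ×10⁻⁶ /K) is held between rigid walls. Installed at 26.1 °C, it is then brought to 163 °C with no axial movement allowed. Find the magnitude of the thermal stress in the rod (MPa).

134 MPa

E = 15840 ksi = 109.2 GPa.
ΔT = 136.9 K. Constrained thermal stress σ = E·α·ΔT = 109.2×10³ MPa × 8.95×10⁻⁶ × 136.9 = 134 MPa (compressive).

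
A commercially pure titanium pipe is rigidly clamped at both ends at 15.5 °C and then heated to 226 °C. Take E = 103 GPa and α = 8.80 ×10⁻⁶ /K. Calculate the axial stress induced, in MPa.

191 MPa

ΔT = 210.5 K. Constrained thermal stress σ = E·α·ΔT = 103.0×10³ MPa × 8.80×10⁻⁶ × 210.5 = 191 MPa (compressive).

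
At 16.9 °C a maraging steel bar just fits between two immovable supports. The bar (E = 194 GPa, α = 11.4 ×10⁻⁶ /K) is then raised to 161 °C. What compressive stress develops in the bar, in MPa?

ΔT = 144.1 K. Constrained thermal stress σ = E·α·ΔT = 194.0×10³ MPa × 11.4×10⁻⁶ × 144.1 = 319 MPa (compressive).

319 MPa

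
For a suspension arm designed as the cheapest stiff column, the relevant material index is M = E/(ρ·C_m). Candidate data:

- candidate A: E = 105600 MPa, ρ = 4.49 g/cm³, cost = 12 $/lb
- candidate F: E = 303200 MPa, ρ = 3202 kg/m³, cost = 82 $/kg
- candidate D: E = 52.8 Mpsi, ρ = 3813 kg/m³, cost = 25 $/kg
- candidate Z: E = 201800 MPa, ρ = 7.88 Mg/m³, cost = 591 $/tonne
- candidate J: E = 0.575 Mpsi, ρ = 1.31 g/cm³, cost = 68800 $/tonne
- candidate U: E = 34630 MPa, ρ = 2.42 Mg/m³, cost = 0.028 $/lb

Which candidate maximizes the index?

candidate U

Normalizing units and computing the index:
  candidate A: E = 105.6 GPa, ρ = 4490 kg/m³, cost = 26.46 $/kg
  candidate F: E = 303.2 GPa, ρ = 3202 kg/m³, cost = 82.00 $/kg
  candidate D: E = 364.0 GPa, ρ = 3813 kg/m³, cost = 25.00 $/kg
  candidate Z: E = 201.8 GPa, ρ = 7880 kg/m³, cost = 0.5910 $/kg
  candidate J: E = 3.964 GPa, ρ = 1310 kg/m³, cost = 68.80 $/kg
  candidate U: E = 34.63 GPa, ρ = 2420 kg/m³, cost = 0.06173 $/kg
  candidate U: M = 232 MN·m per $
  candidate Z: M = 43.3 MN·m per $
  candidate D: M = 3.82 MN·m per $
  candidate F: M = 1.15 MN·m per $
  candidate A: M = 0.889 MN·m per $
  candidate J: M = 0.0440 MN·m per $
Candidate U has the largest M.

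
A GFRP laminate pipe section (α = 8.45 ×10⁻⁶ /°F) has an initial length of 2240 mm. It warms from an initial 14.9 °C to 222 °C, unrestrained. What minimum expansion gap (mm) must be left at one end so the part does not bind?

7.06 mm

Convert α: 8.45×10⁻⁶/°F × (9/5) = 15.2×10⁻⁶/K.
ΔT = 222 − 14.9 = 207.1 K.
ΔL = α·L₀·ΔT = 15.2×10⁻⁶ × 2240 mm × 207.1 K = 7.06 mm.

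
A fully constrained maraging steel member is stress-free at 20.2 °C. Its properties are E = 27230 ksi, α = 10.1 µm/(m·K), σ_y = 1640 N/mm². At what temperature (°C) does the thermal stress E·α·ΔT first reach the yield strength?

885 °C

E = 27230 ksi = 187.7 GPa.
σ_y = 1640 N/mm² = 1640 MPa.
E·α·ΔT = 1640 MPa ⇒ ΔT = 1640 / (187.7×10³ × 10.1×10⁻⁶) = 864.9 K.
T = 20.2 + 864.9 = 885.1 °C.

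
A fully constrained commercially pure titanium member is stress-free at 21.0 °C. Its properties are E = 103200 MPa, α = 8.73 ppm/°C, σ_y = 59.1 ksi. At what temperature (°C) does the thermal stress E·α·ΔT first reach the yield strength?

E = 103200 MPa = 103.2 GPa.
σ_y = 59.1 ksi = 407.5 MPa.
E·α·ΔT = 407.5 MPa ⇒ ΔT = 407.5 / (103.2×10³ × 8.73×10⁻⁶) = 452.3 K.
T = 21.0 + 452.3 = 473.3 °C.

473 °C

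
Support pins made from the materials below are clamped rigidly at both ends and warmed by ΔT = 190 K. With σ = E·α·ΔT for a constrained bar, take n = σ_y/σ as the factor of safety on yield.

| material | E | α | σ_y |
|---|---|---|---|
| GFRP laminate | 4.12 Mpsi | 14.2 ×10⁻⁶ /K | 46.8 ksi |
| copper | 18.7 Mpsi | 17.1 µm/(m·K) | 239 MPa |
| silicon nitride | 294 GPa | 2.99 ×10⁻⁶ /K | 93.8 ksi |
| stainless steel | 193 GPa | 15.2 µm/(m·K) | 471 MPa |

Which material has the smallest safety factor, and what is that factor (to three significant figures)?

copper, n = 0.571

Converting E to GPa, α to ×10⁻⁶/K, σ_y to MPa, then σ and n for each:
  GFRP laminate: E = 28.41, α = 14.2, σ_y = 322.7 → σ = 76.6 MPa, n = 4.21
  copper: E = 128.9, α = 17.1, σ_y = 239.0 → σ = 419 MPa, n = 0.571
  silicon nitride: E = 294.0, α = 2.99, σ_y = 646.7 → σ = 167 MPa, n = 3.87
  stainless steel: E = 193.0, α = 15.2, σ_y = 471.0 → σ = 557 MPa, n = 0.845
The minimum is copper at n = 0.571.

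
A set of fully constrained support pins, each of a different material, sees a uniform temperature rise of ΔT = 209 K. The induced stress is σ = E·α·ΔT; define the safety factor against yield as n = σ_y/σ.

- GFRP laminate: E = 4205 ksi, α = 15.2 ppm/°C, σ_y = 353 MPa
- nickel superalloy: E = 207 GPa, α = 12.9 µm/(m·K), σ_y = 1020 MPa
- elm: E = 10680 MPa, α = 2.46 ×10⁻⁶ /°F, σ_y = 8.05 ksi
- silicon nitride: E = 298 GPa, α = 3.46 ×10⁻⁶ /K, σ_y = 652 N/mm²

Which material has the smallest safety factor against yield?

With everything in SI (GPa, ×10⁻⁶/K, MPa):
  GFRP laminate: E = 28.99, α = 15.2, σ_y = 353.0 → σ = 92.1 MPa, n = 3.83
  nickel superalloy: E = 207.0, α = 12.9, σ_y = 1020 → σ = 558 MPa, n = 1.83
  elm: E = 10.68, α = 4.43, σ_y = 55.50 → σ = 9.88 MPa, n = 5.62
  silicon nitride: E = 298.0, α = 3.46, σ_y = 652.0 → σ = 215 MPa, n = 3.03
Smallest n: nickel superalloy with n = 1.83.

nickel superalloy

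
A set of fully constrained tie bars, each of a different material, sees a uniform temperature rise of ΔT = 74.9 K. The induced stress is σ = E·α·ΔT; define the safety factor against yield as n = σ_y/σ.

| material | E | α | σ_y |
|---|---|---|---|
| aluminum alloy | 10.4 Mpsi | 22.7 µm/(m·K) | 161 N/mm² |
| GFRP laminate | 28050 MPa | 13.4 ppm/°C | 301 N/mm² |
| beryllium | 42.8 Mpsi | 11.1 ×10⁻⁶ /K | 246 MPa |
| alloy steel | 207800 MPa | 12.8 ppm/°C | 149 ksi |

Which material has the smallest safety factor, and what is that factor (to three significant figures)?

beryllium, n = 1.00

Per material, after unit conversion:
  aluminum alloy: E = 71.71, α = 22.7, σ_y = 161.0 → σ = 122 MPa, n = 1.32
  GFRP laminate: E = 28.05, α = 13.4, σ_y = 301.0 → σ = 28.2 MPa, n = 10.7
  beryllium: E = 295.1, α = 11.1, σ_y = 246.0 → σ = 245 MPa, n = 1.00
  alloy steel: E = 207.8, α = 12.8, σ_y = 1027 → σ = 199 MPa, n = 5.16
The minimum is beryllium at n = 1.00.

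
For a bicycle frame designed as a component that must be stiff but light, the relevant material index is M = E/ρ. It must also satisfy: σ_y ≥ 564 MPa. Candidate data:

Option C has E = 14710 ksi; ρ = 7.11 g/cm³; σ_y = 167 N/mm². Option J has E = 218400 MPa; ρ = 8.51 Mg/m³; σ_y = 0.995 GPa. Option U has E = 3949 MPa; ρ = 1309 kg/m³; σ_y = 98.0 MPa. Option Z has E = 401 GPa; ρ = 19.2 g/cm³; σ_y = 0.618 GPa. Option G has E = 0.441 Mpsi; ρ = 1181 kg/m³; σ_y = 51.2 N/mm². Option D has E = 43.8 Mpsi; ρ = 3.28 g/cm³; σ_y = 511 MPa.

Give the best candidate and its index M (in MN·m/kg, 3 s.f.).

Screen on constraints: σ_y ≥ 564 MPa. Survivors: option J, option Z.
Normalizing units and computing the index:
  option J: E = 218.4 GPa, ρ = 8510 kg/m³
  option Z: E = 401.0 GPa, ρ = 19200 kg/m³
  option J: M = 25.7 MN·m/kg
  option Z: M = 20.9 MN·m/kg
Option J has the largest M.

option J, M = 25.7 MN·m/kg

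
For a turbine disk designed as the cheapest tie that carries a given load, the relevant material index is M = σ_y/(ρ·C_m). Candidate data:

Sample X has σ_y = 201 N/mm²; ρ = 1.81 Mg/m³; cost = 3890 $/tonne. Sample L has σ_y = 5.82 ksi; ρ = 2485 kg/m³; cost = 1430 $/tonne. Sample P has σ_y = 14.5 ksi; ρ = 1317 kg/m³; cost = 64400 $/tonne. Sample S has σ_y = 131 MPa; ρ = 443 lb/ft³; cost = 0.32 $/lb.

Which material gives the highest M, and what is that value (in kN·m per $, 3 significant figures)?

Normalizing units and computing the index:
  sample X: σ_y = 201.0 MPa, ρ = 1810 kg/m³, cost = 3.890 $/kg
  sample L: σ_y = 40.13 MPa, ρ = 2485 kg/m³, cost = 1.430 $/kg
  sample P: σ_y = 99.97 MPa, ρ = 1317 kg/m³, cost = 64.40 $/kg
  sample S: σ_y = 131.0 MPa, ρ = 7096 kg/m³, cost = 0.7055 $/kg
  sample X: M = 28.5 kN·m per $
  sample S: M = 26.2 kN·m per $
  sample L: M = 11.3 kN·m per $
  sample P: M = 1.18 kN·m per $
The maximum is for sample X.

sample X, M = 28.5 kN·m per $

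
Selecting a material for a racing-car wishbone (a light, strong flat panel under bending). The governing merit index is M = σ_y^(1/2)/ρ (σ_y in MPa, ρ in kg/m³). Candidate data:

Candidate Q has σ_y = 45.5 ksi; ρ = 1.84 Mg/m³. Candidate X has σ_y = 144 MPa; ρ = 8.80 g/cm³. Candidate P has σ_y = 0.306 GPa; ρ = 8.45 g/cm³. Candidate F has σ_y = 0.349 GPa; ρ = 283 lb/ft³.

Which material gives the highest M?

candidate Q

After converting to SI:
  candidate Q: σ_y = 313.7 MPa, ρ = 1840 kg/m³
  candidate X: σ_y = 144.0 MPa, ρ = 8800 kg/m³
  candidate P: σ_y = 306.0 MPa, ρ = 8450 kg/m³
  candidate F: σ_y = 349.0 MPa, ρ = 4533 kg/m³
  candidate Q: M = 9.63×10⁻³
  candidate F: M = 4.12×10⁻³
  candidate P: M = 2.07×10⁻³
  candidate X: M = 1.36×10⁻³
Candidate Q ranks first.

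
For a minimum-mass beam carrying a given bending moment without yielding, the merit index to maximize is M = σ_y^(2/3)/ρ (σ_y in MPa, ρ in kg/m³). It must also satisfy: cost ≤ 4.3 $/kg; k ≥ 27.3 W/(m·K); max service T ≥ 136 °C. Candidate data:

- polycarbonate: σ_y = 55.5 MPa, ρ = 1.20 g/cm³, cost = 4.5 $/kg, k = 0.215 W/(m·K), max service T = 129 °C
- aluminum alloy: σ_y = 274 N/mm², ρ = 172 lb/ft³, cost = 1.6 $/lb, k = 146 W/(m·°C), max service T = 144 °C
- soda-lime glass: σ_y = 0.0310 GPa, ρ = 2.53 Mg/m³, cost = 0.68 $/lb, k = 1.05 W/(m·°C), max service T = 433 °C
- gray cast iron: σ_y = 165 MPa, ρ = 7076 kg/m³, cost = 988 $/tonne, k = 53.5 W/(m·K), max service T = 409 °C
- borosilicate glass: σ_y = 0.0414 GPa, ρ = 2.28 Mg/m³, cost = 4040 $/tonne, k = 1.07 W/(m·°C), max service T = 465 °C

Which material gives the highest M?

aluminum alloy

Screen on constraints: cost ≤ 4.3 $/kg; k ≥ 27.3 W/(m·K); max service T ≥ 136 °C. Survivors: aluminum alloy, gray cast iron.
After converting to SI:
  aluminum alloy: σ_y = 274.0 MPa, ρ = 2755 kg/m³
  gray cast iron: σ_y = 165.0 MPa, ρ = 7076 kg/m³
  aluminum alloy: M = 15.3×10⁻³
  gray cast iron: M = 4.25×10⁻³
Aluminum alloy ranks first.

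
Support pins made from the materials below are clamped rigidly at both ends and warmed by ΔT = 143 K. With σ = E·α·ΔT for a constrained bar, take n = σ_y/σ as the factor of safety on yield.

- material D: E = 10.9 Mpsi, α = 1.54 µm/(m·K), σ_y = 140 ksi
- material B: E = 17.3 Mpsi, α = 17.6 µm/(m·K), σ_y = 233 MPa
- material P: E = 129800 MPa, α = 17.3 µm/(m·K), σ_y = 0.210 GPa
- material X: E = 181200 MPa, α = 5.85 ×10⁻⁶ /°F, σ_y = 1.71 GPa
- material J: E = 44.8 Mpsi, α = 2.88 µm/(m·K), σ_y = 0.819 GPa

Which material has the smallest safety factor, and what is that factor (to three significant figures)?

Per material, after unit conversion:
  material D: E = 75.15, α = 1.54, σ_y = 965.3 → σ = 16.6 MPa, n = 58.3
  material B: E = 119.3, α = 17.6, σ_y = 233.0 → σ = 300 MPa, n = 0.776
  material P: E = 129.8, α = 17.3, σ_y = 210.0 → σ = 321 MPa, n = 0.654
  material X: E = 181.2, α = 10.5, σ_y = 1710 → σ = 273 MPa, n = 6.27
  material J: E = 308.9, α = 2.88, σ_y = 819.0 → σ = 127 MPa, n = 6.44
The minimum is material P at n = 0.654.

material P, n = 0.654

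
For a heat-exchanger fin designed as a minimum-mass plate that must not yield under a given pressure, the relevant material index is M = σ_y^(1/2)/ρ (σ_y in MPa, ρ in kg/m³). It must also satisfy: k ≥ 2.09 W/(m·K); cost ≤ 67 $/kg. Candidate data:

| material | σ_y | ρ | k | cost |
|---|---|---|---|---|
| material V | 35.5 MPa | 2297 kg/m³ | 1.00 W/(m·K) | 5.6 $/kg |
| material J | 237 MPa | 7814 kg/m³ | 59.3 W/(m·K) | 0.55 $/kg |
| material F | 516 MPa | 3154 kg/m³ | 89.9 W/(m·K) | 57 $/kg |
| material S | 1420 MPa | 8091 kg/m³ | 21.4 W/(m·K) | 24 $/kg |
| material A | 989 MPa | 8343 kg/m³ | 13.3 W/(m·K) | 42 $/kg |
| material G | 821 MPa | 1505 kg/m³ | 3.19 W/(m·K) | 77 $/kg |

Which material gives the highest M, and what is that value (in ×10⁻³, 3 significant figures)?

material F, M = 7.20×10⁻³

Screen on constraints: k ≥ 2.09 W/(m·K); cost ≤ 67 $/kg. Survivors: material J, material F, material S, material A.
Evaluate M for each candidate:
  material F: M = 7.20×10⁻³
  material S: M = 4.66×10⁻³
  material A: M = 3.77×10⁻³
  material J: M = 1.97×10⁻³
Material F has the largest M.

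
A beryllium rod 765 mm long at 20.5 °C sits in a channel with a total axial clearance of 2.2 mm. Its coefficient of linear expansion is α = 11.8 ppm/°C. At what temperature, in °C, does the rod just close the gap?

α·L₀·ΔT = 2.2 mm ⇒ ΔT = 2.2 / (11.8×10⁻⁶ × 765.0) = 243.7 K.
T = 20.5 + 243.7 = 264.2 °C.

264 °C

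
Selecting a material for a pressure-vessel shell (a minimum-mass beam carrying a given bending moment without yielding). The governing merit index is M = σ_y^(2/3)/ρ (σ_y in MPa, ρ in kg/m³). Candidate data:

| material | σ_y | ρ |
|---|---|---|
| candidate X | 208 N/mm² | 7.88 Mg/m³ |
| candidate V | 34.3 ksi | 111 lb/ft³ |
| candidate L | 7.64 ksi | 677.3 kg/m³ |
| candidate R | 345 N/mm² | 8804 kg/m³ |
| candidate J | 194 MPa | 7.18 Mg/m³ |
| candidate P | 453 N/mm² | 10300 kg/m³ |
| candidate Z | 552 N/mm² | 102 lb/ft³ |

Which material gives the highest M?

In SI units:
  candidate X: σ_y = 208.0 MPa, ρ = 7880 kg/m³
  candidate V: σ_y = 236.5 MPa, ρ = 1778 kg/m³
  candidate L: σ_y = 52.68 MPa, ρ = 677.3 kg/m³
  candidate R: σ_y = 345.0 MPa, ρ = 8804 kg/m³
  candidate J: σ_y = 194.0 MPa, ρ = 7180 kg/m³
  candidate P: σ_y = 453.0 MPa, ρ = 10300 kg/m³
  candidate Z: σ_y = 552.0 MPa, ρ = 1634 kg/m³
  candidate Z: M = 41.2×10⁻³
  candidate V: M = 21.5×10⁻³
  candidate L: M = 20.7×10⁻³
  candidate P: M = 5.73×10⁻³
  candidate R: M = 5.59×10⁻³
  candidate J: M = 4.67×10⁻³
  candidate X: M = 4.46×10⁻³
Candidate Z ranks first.

candidate Z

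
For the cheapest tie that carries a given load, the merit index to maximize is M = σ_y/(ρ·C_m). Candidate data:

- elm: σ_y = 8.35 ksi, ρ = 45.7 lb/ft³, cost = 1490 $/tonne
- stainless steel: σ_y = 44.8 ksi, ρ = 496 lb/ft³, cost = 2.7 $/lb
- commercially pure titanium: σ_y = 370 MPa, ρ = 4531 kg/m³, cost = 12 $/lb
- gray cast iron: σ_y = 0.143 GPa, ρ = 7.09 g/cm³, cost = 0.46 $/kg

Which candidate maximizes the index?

elm

In SI units:
  elm: σ_y = 57.57 MPa, ρ = 732.0 kg/m³, cost = 1.490 $/kg
  stainless steel: σ_y = 308.9 MPa, ρ = 7945 kg/m³, cost = 5.952 $/kg
  commercially pure titanium: σ_y = 370.0 MPa, ρ = 4531 kg/m³, cost = 26.46 $/kg
  gray cast iron: σ_y = 143.0 MPa, ρ = 7090 kg/m³, cost = 0.4600 $/kg
  elm: M = 52.8 kN·m per $
  gray cast iron: M = 43.8 kN·m per $
  stainless steel: M = 6.53 kN·m per $
  commercially pure titanium: M = 3.09 kN·m per $
The maximum is for elm.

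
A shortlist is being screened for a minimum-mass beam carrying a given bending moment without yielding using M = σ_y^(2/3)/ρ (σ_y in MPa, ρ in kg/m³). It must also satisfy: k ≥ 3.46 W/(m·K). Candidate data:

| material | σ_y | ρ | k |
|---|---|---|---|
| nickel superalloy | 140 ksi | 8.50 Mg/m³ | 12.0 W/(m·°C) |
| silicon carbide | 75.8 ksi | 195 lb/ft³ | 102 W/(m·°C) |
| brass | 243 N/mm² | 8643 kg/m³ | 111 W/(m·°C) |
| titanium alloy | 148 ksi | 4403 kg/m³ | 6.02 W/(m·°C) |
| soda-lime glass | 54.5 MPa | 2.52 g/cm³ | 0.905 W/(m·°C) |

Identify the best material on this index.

Screen on constraints: k ≥ 3.46 W/(m·K). Survivors: nickel superalloy, silicon carbide, brass, titanium alloy.
Convert each candidate to consistent units, then evaluate M:
  nickel superalloy: σ_y = 965.3 MPa, ρ = 8500 kg/m³
  silicon carbide: σ_y = 522.6 MPa, ρ = 3124 kg/m³
  brass: σ_y = 243.0 MPa, ρ = 8643 kg/m³
  titanium alloy: σ_y = 1020 MPa, ρ = 4403 kg/m³
  titanium alloy: M = 23.0×10⁻³
  silicon carbide: M = 20.8×10⁻³
  nickel superalloy: M = 11.5×10⁻³
  brass: M = 4.51×10⁻³
Highest index: titanium alloy.

titanium alloy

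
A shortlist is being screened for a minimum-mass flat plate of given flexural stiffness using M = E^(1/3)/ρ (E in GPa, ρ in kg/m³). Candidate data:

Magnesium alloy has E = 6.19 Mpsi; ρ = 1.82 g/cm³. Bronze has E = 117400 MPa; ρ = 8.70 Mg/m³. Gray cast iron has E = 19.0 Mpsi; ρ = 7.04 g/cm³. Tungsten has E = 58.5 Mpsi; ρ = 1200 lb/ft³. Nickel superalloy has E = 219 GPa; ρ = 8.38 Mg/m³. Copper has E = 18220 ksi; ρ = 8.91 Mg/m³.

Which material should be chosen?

After converting to SI:
  magnesium alloy: E = 42.68 GPa, ρ = 1820 kg/m³
  bronze: E = 117.4 GPa, ρ = 8700 kg/m³
  gray cast iron: E = 131.0 GPa, ρ = 7040 kg/m³
  tungsten: E = 403.3 GPa, ρ = 19220 kg/m³
  nickel superalloy: E = 219.0 GPa, ρ = 8380 kg/m³
  copper: E = 125.6 GPa, ρ = 8910 kg/m³
  magnesium alloy: M = 1.92×10⁻³
  gray cast iron: M = 0.721×10⁻³
  nickel superalloy: M = 0.719×10⁻³
  bronze: M = 0.563×10⁻³
  copper: M = 0.562×10⁻³
  tungsten: M = 0.384×10⁻³
Highest index: magnesium alloy.

magnesium alloy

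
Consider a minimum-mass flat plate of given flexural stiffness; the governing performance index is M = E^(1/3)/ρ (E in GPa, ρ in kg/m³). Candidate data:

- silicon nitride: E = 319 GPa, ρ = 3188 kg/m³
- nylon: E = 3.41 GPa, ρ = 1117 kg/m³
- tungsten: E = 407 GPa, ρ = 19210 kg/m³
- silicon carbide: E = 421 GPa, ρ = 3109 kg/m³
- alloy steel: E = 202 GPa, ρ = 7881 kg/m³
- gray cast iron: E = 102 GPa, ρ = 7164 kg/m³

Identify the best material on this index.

silicon carbide

Computing M directly (units already consistent):
  silicon carbide: M = 2.41×10⁻³
  silicon nitride: M = 2.14×10⁻³
  nylon: M = 1.35×10⁻³
  alloy steel: M = 0.745×10⁻³
  gray cast iron: M = 0.652×10⁻³
  tungsten: M = 0.386×10⁻³
Highest index: silicon carbide.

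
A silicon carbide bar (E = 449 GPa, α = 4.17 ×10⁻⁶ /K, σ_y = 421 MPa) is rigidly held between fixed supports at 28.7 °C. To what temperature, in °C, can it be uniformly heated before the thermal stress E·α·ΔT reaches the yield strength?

254 °C

E·α·ΔT = 421.0 MPa ⇒ ΔT = 421.0 / (449.0×10³ × 4.17×10⁻⁶) = 224.9 K.
T = 28.7 + 224.9 = 253.6 °C.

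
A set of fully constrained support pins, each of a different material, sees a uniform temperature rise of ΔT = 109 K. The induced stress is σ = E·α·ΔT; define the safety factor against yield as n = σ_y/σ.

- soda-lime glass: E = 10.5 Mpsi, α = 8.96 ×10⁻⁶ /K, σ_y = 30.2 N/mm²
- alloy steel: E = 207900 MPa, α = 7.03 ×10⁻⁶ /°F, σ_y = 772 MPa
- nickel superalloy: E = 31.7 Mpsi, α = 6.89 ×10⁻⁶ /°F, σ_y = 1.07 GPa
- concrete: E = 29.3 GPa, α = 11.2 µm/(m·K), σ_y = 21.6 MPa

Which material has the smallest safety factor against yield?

With everything in SI (GPa, ×10⁻⁶/K, MPa):
  soda-lime glass: E = 72.39, α = 8.96, σ_y = 30.20 → σ = 70.7 MPa, n = 0.427
  alloy steel: E = 207.9, α = 12.7, σ_y = 772.0 → σ = 287 MPa, n = 2.69
  nickel superalloy: E = 218.6, α = 12.4, σ_y = 1070 → σ = 295 MPa, n = 3.62
  concrete: E = 29.30, α = 11.2, σ_y = 21.60 → σ = 35.8 MPa, n = 0.604
Soda-lime glass has the lowest safety factor, n = 0.427.

soda-lime glass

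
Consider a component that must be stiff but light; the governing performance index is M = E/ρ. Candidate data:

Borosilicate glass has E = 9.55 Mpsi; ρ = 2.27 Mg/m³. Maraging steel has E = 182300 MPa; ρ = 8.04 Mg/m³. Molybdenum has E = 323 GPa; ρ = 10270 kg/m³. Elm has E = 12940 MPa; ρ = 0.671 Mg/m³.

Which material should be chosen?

After converting to SI:
  borosilicate glass: E = 65.84 GPa, ρ = 2270 kg/m³
  maraging steel: E = 182.3 GPa, ρ = 8040 kg/m³
  molybdenum: E = 323.0 GPa, ρ = 10270 kg/m³
  elm: E = 12.94 GPa, ρ = 671.0 kg/m³
  molybdenum: M = 31.5 MN·m/kg
  borosilicate glass: M = 29.0 MN·m/kg
  maraging steel: M = 22.7 MN·m/kg
  elm: M = 19.3 MN·m/kg
Highest index: molybdenum.

molybdenum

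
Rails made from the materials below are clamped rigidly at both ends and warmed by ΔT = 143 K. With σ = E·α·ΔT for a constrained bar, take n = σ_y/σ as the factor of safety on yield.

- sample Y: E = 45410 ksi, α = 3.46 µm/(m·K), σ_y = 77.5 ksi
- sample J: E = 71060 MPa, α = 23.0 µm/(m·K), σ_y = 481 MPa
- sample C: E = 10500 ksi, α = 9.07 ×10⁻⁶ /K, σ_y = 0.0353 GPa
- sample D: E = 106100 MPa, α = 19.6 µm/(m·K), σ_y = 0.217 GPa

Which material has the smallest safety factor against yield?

sample C

With everything in SI (GPa, ×10⁻⁶/K, MPa):
  sample Y: E = 313.1, α = 3.46, σ_y = 534.3 → σ = 155 MPa, n = 3.45
  sample J: E = 71.06, α = 23.0, σ_y = 481.0 → σ = 234 MPa, n = 2.06
  sample C: E = 72.39, α = 9.07, σ_y = 35.30 → σ = 93.9 MPa, n = 0.376
  sample D: E = 106.1, α = 19.6, σ_y = 217.0 → σ = 297 MPa, n = 0.730
Sample C has the lowest safety factor, n = 0.376.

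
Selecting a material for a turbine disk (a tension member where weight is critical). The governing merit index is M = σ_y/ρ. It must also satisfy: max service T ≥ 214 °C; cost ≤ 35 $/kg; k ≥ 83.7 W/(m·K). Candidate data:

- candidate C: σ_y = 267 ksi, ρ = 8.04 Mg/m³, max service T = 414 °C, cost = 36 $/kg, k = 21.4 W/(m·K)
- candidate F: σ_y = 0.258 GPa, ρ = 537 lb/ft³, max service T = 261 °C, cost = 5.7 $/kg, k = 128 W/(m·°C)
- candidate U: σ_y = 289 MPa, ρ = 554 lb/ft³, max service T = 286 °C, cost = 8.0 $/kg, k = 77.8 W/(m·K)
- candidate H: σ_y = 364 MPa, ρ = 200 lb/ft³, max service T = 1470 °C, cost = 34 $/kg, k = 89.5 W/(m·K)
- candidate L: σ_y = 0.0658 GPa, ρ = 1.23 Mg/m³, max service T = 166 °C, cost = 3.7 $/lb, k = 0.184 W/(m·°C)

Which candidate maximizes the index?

candidate H

Screen on constraints: max service T ≥ 214 °C; cost ≤ 35 $/kg; k ≥ 83.7 W/(m·K). Survivors: candidate F, candidate H.
Normalizing units and computing the index:
  candidate F: σ_y = 258.0 MPa, ρ = 8602 kg/m³
  candidate H: σ_y = 364.0 MPa, ρ = 3204 kg/m³
  candidate H: M = 114 kN·m/kg
  candidate F: M = 30.0 kN·m/kg
Candidate H ranks first.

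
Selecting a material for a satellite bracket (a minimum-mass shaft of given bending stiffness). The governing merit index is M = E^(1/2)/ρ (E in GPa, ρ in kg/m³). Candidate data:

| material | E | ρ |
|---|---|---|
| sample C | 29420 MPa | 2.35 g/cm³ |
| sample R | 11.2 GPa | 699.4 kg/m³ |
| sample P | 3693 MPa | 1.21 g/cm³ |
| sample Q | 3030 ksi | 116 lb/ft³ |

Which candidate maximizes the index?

sample R

Convert each candidate to consistent units, then evaluate M:
  sample C: E = 29.42 GPa, ρ = 2350 kg/m³
  sample R: E = 11.20 GPa, ρ = 699.4 kg/m³
  sample P: E = 3.693 GPa, ρ = 1210 kg/m³
  sample Q: E = 20.89 GPa, ρ = 1858 kg/m³
  sample R: M = 4.79×10⁻³
  sample Q: M = 2.46×10⁻³
  sample C: M = 2.31×10⁻³
  sample P: M = 1.59×10⁻³
Sample R has the largest M.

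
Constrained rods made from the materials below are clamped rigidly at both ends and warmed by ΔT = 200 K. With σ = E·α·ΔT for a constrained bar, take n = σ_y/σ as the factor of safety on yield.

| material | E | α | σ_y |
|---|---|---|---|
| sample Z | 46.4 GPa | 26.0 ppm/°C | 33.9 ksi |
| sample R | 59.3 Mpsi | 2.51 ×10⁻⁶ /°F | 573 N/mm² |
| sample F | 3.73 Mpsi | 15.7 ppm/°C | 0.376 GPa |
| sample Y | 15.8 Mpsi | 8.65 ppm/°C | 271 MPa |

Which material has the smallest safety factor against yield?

Converting E to GPa, α to ×10⁻⁶/K, σ_y to MPa, then σ and n for each:
  sample Z: E = 46.40, α = 26.0, σ_y = 233.7 → σ = 241 MPa, n = 0.969
  sample R: E = 408.9, α = 4.52, σ_y = 573.0 → σ = 369 MPa, n = 1.55
  sample F: E = 25.72, α = 15.7, σ_y = 376.0 → σ = 80.8 MPa, n = 4.66
  sample Y: E = 108.9, α = 8.65, σ_y = 271.0 → σ = 188 MPa, n = 1.44
Sample Z has the lowest safety factor, n = 0.969.

sample Z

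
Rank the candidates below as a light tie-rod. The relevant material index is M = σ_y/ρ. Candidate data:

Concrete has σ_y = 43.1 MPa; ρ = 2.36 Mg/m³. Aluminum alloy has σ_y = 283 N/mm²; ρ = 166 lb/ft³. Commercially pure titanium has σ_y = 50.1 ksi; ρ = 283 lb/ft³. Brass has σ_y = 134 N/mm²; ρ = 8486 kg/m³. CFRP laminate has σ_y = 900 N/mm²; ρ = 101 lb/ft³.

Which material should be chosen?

Convert each candidate to consistent units, then evaluate M:
  concrete: σ_y = 43.10 MPa, ρ = 2360 kg/m³
  aluminum alloy: σ_y = 283.0 MPa, ρ = 2659 kg/m³
  commercially pure titanium: σ_y = 345.4 MPa, ρ = 4533 kg/m³
  brass: σ_y = 134.0 MPa, ρ = 8486 kg/m³
  CFRP laminate: σ_y = 900.0 MPa, ρ = 1618 kg/m³
  CFRP laminate: M = 556 kN·m/kg
  aluminum alloy: M = 106 kN·m/kg
  commercially pure titanium: M = 76.2 kN·m/kg
  concrete: M = 18.3 kN·m/kg
  brass: M = 15.8 kN·m/kg
The maximum is for CFRP laminate.

CFRP laminate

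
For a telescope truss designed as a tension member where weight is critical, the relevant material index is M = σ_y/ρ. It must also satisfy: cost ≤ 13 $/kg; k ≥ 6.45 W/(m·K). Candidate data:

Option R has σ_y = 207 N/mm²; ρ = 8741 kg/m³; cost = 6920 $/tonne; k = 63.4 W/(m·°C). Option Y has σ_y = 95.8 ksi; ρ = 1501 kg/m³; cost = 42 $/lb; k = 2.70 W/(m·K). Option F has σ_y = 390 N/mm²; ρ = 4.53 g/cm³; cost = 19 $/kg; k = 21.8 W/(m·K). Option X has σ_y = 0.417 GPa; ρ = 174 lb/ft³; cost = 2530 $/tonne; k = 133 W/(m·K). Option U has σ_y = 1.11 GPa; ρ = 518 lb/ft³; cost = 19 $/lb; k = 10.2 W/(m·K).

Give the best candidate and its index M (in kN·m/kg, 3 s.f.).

option X, M = 150 kN·m/kg

Screen on constraints: cost ≤ 13 $/kg; k ≥ 6.45 W/(m·K). Survivors: option R, option X.
In SI units:
  option R: σ_y = 207.0 MPa, ρ = 8741 kg/m³
  option X: σ_y = 417.0 MPa, ρ = 2787 kg/m³
  option X: M = 150 kN·m/kg
  option R: M = 23.7 kN·m/kg
Option X ranks first.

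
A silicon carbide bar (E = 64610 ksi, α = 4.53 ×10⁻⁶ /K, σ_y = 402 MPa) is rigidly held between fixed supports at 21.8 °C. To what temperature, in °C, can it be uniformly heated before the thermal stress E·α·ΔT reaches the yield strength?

E = 64610 ksi = 445.5 GPa.
E·α·ΔT = 402.0 MPa ⇒ ΔT = 402.0 / (445.5×10³ × 4.53×10⁻⁶) = 199.2 K.
T = 21.8 + 199.2 = 221.0 °C.

221 °C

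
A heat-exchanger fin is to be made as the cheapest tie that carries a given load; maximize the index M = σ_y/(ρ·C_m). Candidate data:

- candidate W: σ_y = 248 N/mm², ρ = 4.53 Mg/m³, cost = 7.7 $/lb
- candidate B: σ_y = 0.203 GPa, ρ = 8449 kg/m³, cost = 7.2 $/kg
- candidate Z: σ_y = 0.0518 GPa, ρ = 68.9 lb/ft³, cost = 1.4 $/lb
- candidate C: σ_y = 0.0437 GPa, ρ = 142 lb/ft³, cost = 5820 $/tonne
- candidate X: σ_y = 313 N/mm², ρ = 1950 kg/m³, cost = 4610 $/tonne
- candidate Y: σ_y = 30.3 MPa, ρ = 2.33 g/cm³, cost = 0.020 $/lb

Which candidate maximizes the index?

Putting every candidate on a common basis:
  candidate W: σ_y = 248.0 MPa, ρ = 4530 kg/m³, cost = 16.98 $/kg
  candidate B: σ_y = 203.0 MPa, ρ = 8449 kg/m³, cost = 7.200 $/kg
  candidate Z: σ_y = 51.80 MPa, ρ = 1104 kg/m³, cost = 3.086 $/kg
  candidate C: σ_y = 43.70 MPa, ρ = 2275 kg/m³, cost = 5.820 $/kg
  candidate X: σ_y = 313.0 MPa, ρ = 1950 kg/m³, cost = 4.610 $/kg
  candidate Y: σ_y = 30.30 MPa, ρ = 2330 kg/m³, cost = 0.04409 $/kg
  candidate Y: M = 295 kN·m per $
  candidate X: M = 34.8 kN·m per $
  candidate Z: M = 15.2 kN·m per $
  candidate B: M = 3.34 kN·m per $
  candidate C: M = 3.30 kN·m per $
  candidate W: M = 3.23 kN·m per $
Candidate Y has the largest M.

candidate Y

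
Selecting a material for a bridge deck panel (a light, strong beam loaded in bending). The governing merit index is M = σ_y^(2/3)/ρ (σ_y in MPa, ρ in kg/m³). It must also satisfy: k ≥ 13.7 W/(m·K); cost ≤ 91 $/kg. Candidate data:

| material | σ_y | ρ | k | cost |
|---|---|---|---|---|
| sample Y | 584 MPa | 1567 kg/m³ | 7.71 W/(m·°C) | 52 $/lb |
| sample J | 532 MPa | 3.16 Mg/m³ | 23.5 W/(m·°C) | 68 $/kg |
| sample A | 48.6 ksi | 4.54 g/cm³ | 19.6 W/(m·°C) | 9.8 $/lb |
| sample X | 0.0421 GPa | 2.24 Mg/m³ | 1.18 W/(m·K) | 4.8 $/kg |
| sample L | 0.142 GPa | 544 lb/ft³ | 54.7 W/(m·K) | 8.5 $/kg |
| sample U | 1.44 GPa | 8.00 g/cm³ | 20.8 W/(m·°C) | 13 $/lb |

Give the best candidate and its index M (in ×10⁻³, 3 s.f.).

Screen on constraints: k ≥ 13.7 W/(m·K); cost ≤ 91 $/kg. Survivors: sample J, sample A, sample L, sample U.
Convert each candidate to consistent units, then evaluate M:
  sample J: σ_y = 532.0 MPa, ρ = 3160 kg/m³
  sample A: σ_y = 335.1 MPa, ρ = 4540 kg/m³
  sample L: σ_y = 142.0 MPa, ρ = 8714 kg/m³
  sample U: σ_y = 1440 MPa, ρ = 8000 kg/m³
  sample J: M = 20.8×10⁻³
  sample U: M = 15.9×10⁻³
  sample A: M = 10.6×10⁻³
  sample L: M = 3.12×10⁻³
Sample J has the largest M.

sample J, M = 20.8×10⁻³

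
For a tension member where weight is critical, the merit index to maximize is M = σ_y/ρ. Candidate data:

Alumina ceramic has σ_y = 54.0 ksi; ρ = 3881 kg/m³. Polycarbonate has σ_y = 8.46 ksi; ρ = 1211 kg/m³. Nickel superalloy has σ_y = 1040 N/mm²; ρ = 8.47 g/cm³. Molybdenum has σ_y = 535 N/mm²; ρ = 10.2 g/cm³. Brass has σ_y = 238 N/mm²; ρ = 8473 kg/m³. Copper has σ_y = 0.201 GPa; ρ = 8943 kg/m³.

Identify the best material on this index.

nickel superalloy

Normalizing units and computing the index:
  alumina ceramic: σ_y = 372.3 MPa, ρ = 3881 kg/m³
  polycarbonate: σ_y = 58.33 MPa, ρ = 1211 kg/m³
  nickel superalloy: σ_y = 1040 MPa, ρ = 8470 kg/m³
  molybdenum: σ_y = 535.0 MPa, ρ = 10200 kg/m³
  brass: σ_y = 238.0 MPa, ρ = 8473 kg/m³
  copper: σ_y = 201.0 MPa, ρ = 8943 kg/m³
  nickel superalloy: M = 123 kN·m/kg
  alumina ceramic: M = 95.9 kN·m/kg
  molybdenum: M = 52.5 kN·m/kg
  polycarbonate: M = 48.2 kN·m/kg
  brass: M = 28.1 kN·m/kg
  copper: M = 22.5 kN·m/kg
The maximum is for nickel superalloy.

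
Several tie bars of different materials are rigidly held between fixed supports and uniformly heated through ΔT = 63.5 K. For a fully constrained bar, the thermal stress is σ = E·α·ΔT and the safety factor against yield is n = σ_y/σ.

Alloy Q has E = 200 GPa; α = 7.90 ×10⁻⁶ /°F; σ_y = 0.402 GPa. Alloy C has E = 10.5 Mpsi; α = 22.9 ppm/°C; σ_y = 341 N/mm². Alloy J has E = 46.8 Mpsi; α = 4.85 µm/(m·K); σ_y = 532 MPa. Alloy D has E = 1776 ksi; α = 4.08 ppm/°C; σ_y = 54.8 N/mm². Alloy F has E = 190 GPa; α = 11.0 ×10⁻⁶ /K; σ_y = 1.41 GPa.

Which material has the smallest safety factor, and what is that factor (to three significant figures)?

alloy Q, n = 2.23

Converting E to GPa, α to ×10⁻⁶/K, σ_y to MPa, then σ and n for each:
  alloy Q: E = 200.0, α = 14.2, σ_y = 402.0 → σ = 181 MPa, n = 2.23
  alloy C: E = 72.39, α = 22.9, σ_y = 341.0 → σ = 105 MPa, n = 3.24
  alloy J: E = 322.7, α = 4.85, σ_y = 532.0 → σ = 99.4 MPa, n = 5.35
  alloy D: E = 12.25, α = 4.08, σ_y = 54.80 → σ = 3.17 MPa, n = 17.3
  alloy F: E = 190.0, α = 11.0, σ_y = 1410 → σ = 133 MPa, n = 10.6
Smallest n: alloy Q with n = 2.23.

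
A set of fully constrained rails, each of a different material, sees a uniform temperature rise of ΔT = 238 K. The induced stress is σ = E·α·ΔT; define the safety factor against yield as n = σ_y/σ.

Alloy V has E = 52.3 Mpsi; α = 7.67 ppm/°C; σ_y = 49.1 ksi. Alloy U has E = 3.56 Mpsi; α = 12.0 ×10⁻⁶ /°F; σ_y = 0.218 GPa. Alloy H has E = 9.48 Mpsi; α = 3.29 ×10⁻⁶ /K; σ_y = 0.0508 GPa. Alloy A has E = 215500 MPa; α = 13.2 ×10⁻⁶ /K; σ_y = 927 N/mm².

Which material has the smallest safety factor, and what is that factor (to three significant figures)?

alloy V, n = 0.514

With everything in SI (GPa, ×10⁻⁶/K, MPa):
  alloy V: E = 360.6, α = 7.67, σ_y = 338.5 → σ = 658 MPa, n = 0.514
  alloy U: E = 24.55, α = 21.6, σ_y = 218.0 → σ = 126 MPa, n = 1.73
  alloy H: E = 65.36, α = 3.29, σ_y = 50.80 → σ = 51.2 MPa, n = 0.993
  alloy A: E = 215.5, α = 13.2, σ_y = 927.0 → σ = 677 MPa, n = 1.37
Smallest n: alloy V with n = 0.514.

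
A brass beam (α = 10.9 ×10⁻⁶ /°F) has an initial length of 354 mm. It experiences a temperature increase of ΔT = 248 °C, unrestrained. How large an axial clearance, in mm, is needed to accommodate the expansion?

1.72 mm

Convert α: 10.9×10⁻⁶/°F × (9/5) = 19.6×10⁻⁶/K.
ΔL = α·L₀·ΔT = 19.6×10⁻⁶ × 354 mm × 248.0 K = 1.72 mm.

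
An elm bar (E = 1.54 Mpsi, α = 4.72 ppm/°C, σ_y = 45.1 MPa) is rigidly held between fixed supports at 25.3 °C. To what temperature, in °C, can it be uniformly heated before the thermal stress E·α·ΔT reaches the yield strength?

E = 1.54 Mpsi = 10.62 GPa.
E·α·ΔT = 45.10 MPa ⇒ ΔT = 45.10 / (10.62×10³ × 4.72×10⁻⁶) = 899.9 K.
T = 25.3 + 899.9 = 925.2 °C.

925 °C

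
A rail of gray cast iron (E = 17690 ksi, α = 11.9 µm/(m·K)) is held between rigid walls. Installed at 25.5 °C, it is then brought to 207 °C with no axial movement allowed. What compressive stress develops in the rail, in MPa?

E = 17690 ksi = 122.0 GPa.
ΔT = 181.5 K. Constrained thermal stress σ = E·α·ΔT = 122.0×10³ MPa × 11.9×10⁻⁶ × 181.5 = 263 MPa (compressive).

263 MPa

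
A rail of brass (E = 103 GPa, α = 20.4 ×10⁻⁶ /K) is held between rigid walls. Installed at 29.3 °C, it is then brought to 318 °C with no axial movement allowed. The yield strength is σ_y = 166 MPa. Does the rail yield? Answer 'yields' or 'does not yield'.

yields

ΔT = 288.7 K. Constrained thermal stress σ = E·α·ΔT = 103.0×10³ MPa × 20.4×10⁻⁶ × 288.7 = 607 MPa (compressive).
Compare to σ_y = 166 MPa: σ ≥ σ_y, so it yields.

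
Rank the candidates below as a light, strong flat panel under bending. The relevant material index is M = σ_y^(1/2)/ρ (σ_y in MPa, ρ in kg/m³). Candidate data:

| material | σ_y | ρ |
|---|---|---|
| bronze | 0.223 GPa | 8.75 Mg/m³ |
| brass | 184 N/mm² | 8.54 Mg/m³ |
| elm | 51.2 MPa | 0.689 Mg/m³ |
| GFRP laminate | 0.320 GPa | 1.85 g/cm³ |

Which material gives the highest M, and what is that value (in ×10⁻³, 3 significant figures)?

Normalizing units and computing the index:
  bronze: σ_y = 223.0 MPa, ρ = 8750 kg/m³
  brass: σ_y = 184.0 MPa, ρ = 8540 kg/m³
  elm: σ_y = 51.20 MPa, ρ = 689.0 kg/m³
  GFRP laminate: σ_y = 320.0 MPa, ρ = 1850 kg/m³
  elm: M = 10.4×10⁻³
  GFRP laminate: M = 9.67×10⁻³
  bronze: M = 1.71×10⁻³
  brass: M = 1.59×10⁻³
The maximum is for elm.

elm, M = 10.4×10⁻³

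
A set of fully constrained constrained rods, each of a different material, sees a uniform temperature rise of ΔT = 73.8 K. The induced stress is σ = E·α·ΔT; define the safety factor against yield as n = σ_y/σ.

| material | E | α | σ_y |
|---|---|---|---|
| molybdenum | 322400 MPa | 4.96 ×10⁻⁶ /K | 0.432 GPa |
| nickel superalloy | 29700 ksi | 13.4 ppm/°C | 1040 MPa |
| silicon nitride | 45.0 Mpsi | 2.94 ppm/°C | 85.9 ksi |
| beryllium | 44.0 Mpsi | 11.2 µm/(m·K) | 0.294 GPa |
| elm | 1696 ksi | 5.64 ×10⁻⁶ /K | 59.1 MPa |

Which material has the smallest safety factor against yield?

beryllium

In consistent units (E in GPa, α in ×10⁻⁶/K, σ_y in MPa):
  molybdenum: E = 322.4, α = 4.96, σ_y = 432.0 → σ = 118 MPa, n = 3.66
  nickel superalloy: E = 204.8, α = 13.4, σ_y = 1040 → σ = 203 MPa, n = 5.14
  silicon nitride: E = 310.3, α = 2.94, σ_y = 592.3 → σ = 67.3 MPa, n = 8.80
  beryllium: E = 303.4, α = 11.2, σ_y = 294.0 → σ = 251 MPa, n = 1.17
  elm: E = 11.69, α = 5.64, σ_y = 59.10 → σ = 4.87 MPa, n = 12.1
The minimum is beryllium at n = 1.17.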